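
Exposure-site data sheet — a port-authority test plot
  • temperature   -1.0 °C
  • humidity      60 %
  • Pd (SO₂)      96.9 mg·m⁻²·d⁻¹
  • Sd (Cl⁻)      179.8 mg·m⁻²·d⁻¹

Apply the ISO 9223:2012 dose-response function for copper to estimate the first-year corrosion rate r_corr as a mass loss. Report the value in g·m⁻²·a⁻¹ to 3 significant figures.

r_corr = 4.42 g·m⁻²·a⁻¹

copper: f(T) = +0.126·(T−10) [T≤10 °C] = -1.3860
  sulphur-dioxide contribution → 0.15 μm/a
  chloride contribution → 0.3438 μm/a
  ⇒ r_corr(copper) = 0.4938 μm/a
Convert to mass loss: 0.4938 μm/a × 8.96 g/cm³ = 4.425 g·m⁻²·a⁻¹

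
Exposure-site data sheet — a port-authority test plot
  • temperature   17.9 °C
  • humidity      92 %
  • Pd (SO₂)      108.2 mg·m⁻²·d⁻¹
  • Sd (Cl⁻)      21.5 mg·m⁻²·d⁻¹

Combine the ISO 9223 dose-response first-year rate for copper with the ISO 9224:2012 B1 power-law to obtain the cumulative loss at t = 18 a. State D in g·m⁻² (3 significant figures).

copper: temperature factor f = -0.080·(7.9) = -0.6320
  sulphur-dioxide contribution → 2.168 μm/a
  chloride contribution → 1.548 μm/a
  ⇒ r_corr(copper) = 3.716 μm/a
Power-law: D(18) = r_corr · 18^0.667
  D(18) = 3.716 × 18^0.667 = 3.716 × 6.875 = 25.55 μm
  Mass loss = 25.55 μm × 8.96 g/cm³ = 228.9 g·m⁻²

D(18) = 229 g·m⁻²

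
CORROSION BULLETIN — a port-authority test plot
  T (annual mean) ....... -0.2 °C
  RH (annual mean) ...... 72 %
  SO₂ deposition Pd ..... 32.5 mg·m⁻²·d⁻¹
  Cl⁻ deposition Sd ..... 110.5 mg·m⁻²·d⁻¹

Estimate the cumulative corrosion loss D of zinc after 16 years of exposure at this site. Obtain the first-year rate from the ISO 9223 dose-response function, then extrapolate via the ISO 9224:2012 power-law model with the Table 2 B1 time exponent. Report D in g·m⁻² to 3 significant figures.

zinc: temperature factor f = +0.038·(-10.2) = -0.3876
  sulphur-dioxide contribution → 1.111 μm/a
  chloride contribution → 0.4472 μm/a
  total first-year rate 1.559 μm/a
ISO 9224: D(t) = r_corr · t^b with b = 0.813 (zinc, B1)
  D(16) = 1.559 × 16^0.813 = 1.559 × 9.527 = 14.85 μm
  Mass loss = 14.85 μm × 7.14 g/cm³ = 106 g·m⁻²

D(16) = 106 g·m⁻²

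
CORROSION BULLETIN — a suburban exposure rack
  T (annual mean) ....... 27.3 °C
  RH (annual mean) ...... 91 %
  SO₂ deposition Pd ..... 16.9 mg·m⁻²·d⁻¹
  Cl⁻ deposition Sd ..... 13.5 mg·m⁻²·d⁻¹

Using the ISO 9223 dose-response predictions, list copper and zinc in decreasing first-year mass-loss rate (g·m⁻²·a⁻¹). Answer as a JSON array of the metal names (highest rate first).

copper: T>10 °C ⇒ hinge -0.080·(27.3−10) = -1.3840
  sulphur-dioxide contribution → 0.5946 μm/a
  chloride contribution → 2.087 μm/a
  total first-year rate 2.682 μm/a
  mass loss = 2.682 μm/a × 8.96 g/cm³ = 24.03 g·m⁻²·a⁻¹
zinc: temperature factor f = -0.071·(17.3) = -1.2283
  sulphur-dioxide contribution → 0.8617 μm/a
  chloride contribution → 1.627 μm/a
  total first-year rate 2.488 μm/a
  mass loss = 2.488 μm/a × 7.14 g/cm³ = 17.77 g·m⁻²·a⁻¹
Ordering by g·m⁻²·a⁻¹: copper (24) > zinc (17.8)

["copper", "zinc"]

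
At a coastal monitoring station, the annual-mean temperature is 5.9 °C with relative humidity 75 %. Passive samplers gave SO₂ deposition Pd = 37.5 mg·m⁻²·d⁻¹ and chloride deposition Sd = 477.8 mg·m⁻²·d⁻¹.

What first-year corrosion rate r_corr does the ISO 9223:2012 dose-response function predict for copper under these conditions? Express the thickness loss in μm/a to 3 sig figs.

copper: temperature factor f = +0.126·(-4.1) = -0.5166
  SO₂ term: 0.0053·37.5^0.26·exp(0.059·75-0.5166) = 0.6775
  Sd branch = 0.01025·Sd^0.27·e^(0.036·RH+0.049·T) = 1.077 μm/a
  sum: 0.6775 + 1.077 → r_corr = 1.755 μm/a

r_corr = 1.75 μm/a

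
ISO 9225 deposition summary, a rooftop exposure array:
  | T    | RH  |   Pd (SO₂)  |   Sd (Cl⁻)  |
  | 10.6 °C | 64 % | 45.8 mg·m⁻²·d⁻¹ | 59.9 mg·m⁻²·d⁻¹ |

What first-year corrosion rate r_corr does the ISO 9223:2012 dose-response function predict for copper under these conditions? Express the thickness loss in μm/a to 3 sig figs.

copper: T>10 °C ⇒ hinge -0.080·(10.6−10) = -0.0480
  Pd branch = 0.0053·Pd^0.26·e^(0.059·RH+f) = 0.5959 μm/a
  Cl⁻ term: 0.01025·59.9^0.27·exp(0.036·64+0.049·10.6) = 0.521
  sum: 0.5959 + 0.521 → r_corr = 1.117 μm/a

r_corr = 1.12 μm/a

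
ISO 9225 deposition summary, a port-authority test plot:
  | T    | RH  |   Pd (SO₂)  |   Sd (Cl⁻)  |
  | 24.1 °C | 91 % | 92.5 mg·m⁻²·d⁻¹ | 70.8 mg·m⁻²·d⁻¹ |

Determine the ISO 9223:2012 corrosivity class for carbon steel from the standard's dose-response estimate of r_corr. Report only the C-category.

carbon steel: temperature factor f = -0.054·(14.1) = -0.7614
  SO₂ term: 1.77·92.5^0.52·exp(0.02·91-0.7614) = 53.72
  Sd branch = 0.102·Sd^0.62·e^(0.033·RH+0.04·T) = 75.59 μm/a
  sum: 53.72 + 75.59 → r_corr = 129.3 μm/a
ISO 9223 Table 2 (carbon steel): 80 < 129 ≤ 200 μm/a ⇒ C5

C5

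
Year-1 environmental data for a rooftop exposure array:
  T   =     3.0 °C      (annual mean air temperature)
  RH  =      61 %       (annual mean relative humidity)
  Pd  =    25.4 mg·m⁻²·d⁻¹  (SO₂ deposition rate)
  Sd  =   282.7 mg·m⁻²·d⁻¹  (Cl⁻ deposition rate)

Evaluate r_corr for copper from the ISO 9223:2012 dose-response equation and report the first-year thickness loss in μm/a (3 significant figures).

copper: T≤10 °C ⇒ hinge +0.126·(3.0−10) = -0.8820
  SO₂ term: 0.0053·25.4^0.26·exp(0.059·61-0.8820) = 0.186
  Cl⁻ term: 0.01025·282.7^0.27·exp(0.036·61+0.049·3.0) = 0.4899
  sum: 0.186 + 0.4899 → r_corr = 0.6759 μm/a

r_corr = 0.676 μm/a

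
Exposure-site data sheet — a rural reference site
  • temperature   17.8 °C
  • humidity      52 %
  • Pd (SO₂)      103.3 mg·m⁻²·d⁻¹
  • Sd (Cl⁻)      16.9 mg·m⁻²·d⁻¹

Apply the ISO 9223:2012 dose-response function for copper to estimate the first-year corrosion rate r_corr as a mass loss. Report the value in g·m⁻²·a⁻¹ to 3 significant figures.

r_corr = 4.89 g·m⁻²·a⁻¹

copper: temperature factor f = -0.080·(7.8) = -0.6240
  sulphur-dioxide contribution → 0.2039 μm/a
  chloride contribution → 0.342 μm/a
  total first-year rate 0.5459 μm/a
Convert to mass loss: 0.5459 μm/a × 8.96 g/cm³ = 4.891 g·m⁻²·a⁻¹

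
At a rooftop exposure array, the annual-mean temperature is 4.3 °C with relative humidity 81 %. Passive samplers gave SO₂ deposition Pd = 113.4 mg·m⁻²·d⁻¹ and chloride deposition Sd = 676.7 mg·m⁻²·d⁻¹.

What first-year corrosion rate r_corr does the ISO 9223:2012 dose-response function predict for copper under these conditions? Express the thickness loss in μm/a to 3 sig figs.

r_corr = 2.41 μm/a

copper: T≤10 °C ⇒ hinge +0.126·(4.3−10) = -0.7182
  Pd branch = 0.0053·Pd^0.26·e^(0.059·RH+f) = 1.052 μm/a
  Sd branch = 0.01025·Sd^0.27·e^(0.036·RH+0.049·T) = 1.358 μm/a
  sum: 1.052 + 1.358 → r_corr = 2.41 μm/a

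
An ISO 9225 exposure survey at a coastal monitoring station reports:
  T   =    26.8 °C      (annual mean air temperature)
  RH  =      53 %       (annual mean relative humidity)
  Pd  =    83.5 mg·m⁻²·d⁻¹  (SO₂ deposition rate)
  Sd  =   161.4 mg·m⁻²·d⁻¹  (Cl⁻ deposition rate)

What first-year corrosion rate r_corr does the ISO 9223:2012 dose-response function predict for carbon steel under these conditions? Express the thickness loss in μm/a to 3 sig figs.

carbon steel: temperature factor f = -0.054·(16.8) = -0.9072
  sulphur-dioxide contribution → 20.59 μm/a
  chloride contribution → 40.05 μm/a
  total first-year rate 60.64 μm/a

r_corr = 60.6 μm/a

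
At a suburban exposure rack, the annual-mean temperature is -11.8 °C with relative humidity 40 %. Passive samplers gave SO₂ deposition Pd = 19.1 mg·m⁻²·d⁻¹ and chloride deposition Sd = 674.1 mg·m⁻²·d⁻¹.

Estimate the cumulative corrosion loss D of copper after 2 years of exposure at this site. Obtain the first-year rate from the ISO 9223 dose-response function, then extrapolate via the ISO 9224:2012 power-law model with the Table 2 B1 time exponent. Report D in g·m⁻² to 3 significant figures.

D(2) = 2.11 g·m⁻²

copper: T≤10 °C ⇒ hinge +0.126·(-11.8−10) = -2.7468
  sulphur-dioxide contribution → 0.007751 μm/a
  chloride contribution → 0.1408 μm/a
  ⇒ r_corr(copper) = 0.1486 μm/a
Power-law: D(2) = r_corr · 2^0.667
  D(2) = 0.1486 × 2^0.667 = 0.1486 × 1.588 = 0.2359 μm
  Mass loss = 0.2359 μm × 8.96 g/cm³ = 2.114 g·m⁻²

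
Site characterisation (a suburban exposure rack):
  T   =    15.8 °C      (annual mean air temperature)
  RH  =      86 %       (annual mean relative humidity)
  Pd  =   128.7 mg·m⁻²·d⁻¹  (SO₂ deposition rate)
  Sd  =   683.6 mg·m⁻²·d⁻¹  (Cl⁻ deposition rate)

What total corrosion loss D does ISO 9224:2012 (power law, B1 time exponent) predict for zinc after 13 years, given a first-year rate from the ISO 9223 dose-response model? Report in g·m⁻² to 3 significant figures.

zinc: T>10 °C ⇒ hinge -0.071·(15.8−10) = -0.4118
  Pd branch = 0.0129·Pd^0.44·e^(0.046·RH+f) = 3.785 μm/a
  Sd branch = 0.0175·Sd^0.57·e^(0.008·RH+0.085·T) = 5.507 μm/a
  sum: 3.785 + 5.507 → r_corr = 9.292 μm/a
ISO 9224: D(t) = r_corr · t^b with b = 0.813 (zinc, B1)
  D(13) = 9.292 × 13^0.813 = 9.292 × 8.047 = 74.77 μm
  Mass loss = 74.77 μm × 7.14 g/cm³ = 533.9 g·m⁻²

D(13) = 534 g·m⁻²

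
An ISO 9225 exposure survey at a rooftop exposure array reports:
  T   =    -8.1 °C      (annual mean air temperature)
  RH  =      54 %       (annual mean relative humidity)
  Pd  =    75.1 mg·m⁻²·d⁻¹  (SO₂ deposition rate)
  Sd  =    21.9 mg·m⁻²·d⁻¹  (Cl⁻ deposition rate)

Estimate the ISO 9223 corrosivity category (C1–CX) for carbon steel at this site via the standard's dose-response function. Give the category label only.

C2

carbon steel: T≤10 °C ⇒ hinge +0.150·(-8.1−10) = -2.7150
  sulphur-dioxide contribution → 3.26 μm/a
  chloride contribution → 2.971 μm/a
  total first-year rate 6.231 μm/a
ISO 9223 Table 2 (carbon steel): 1.3 < 6.23 ≤ 25 μm/a ⇒ C2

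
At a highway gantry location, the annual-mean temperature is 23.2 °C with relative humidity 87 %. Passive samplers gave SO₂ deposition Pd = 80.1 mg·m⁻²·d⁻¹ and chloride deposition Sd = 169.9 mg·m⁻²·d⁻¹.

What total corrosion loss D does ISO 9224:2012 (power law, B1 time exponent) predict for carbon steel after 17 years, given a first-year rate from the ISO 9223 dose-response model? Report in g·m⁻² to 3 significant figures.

carbon steel: temperature factor f = -0.054·(13.2) = -0.7128
  Pd branch = 1.77·Pd^0.52·e^(0.02·RH+f) = 48.3 μm/a
  Sd branch = 0.102·Sd^0.62·e^(0.033·RH+0.04·T) = 110 μm/a
  r_corr = 48.3 + 110 = 158.3 μm/a
Power-law: D(17) = r_corr · 17^0.523
  D(17) = 158.3 × 17^0.523 = 158.3 × 4.401 = 696.4 μm
  Mass loss = 696.4 μm × 7.85 g/cm³ = 5467 g·m⁻²

D(17) = 5.47e+03 g·m⁻²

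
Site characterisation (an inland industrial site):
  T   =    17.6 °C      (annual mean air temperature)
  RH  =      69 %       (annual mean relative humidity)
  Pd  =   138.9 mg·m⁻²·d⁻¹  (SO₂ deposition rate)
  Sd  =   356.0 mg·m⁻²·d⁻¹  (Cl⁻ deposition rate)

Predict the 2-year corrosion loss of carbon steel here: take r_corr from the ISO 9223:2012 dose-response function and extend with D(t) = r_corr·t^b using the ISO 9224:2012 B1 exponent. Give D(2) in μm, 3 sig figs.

carbon steel: f(T) = -0.054·(T−10) [T>10 °C] = -0.4104
  SO₂ term: 1.77·138.9^0.52·exp(0.02·69-0.4104) = 60.71
  Sd branch = 0.102·Sd^0.62·e^(0.033·RH+0.04·T) = 76.76 μm/a
  r_corr = 60.71 + 76.76 = 137.5 μm/a
Long-term exponent b (ISO 9224 Table 2, B1) = 0.523
  D(2) = 137.5 × 2^0.523 = 137.5 × 1.437 = 197.5 μm

D(2) = 198 μm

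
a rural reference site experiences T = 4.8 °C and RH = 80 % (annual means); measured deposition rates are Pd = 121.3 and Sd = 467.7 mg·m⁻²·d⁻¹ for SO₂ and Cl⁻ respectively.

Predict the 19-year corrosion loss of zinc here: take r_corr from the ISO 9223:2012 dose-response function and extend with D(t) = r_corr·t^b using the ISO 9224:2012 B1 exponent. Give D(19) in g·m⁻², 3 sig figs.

zinc: f(T) = +0.038·(T−10) [T≤10 °C] = -0.1976
  Pd branch = 0.0129·Pd^0.44·e^(0.046·RH+f) = 3.466 μm/a
  Cl⁻ term: 0.0175·467.7^0.57·exp(0.008·80+0.085·4.8) = 1.66
  r_corr = 3.466 + 1.66 = 5.126 μm/a
Power-law: D(19) = r_corr · 19^0.813
  D(19) = 5.126 × 19^0.813 = 5.126 × 10.96 = 56.16 μm
  Mass loss = 56.16 μm × 7.14 g/cm³ = 401 g·m⁻²

D(19) = 401 g·m⁻²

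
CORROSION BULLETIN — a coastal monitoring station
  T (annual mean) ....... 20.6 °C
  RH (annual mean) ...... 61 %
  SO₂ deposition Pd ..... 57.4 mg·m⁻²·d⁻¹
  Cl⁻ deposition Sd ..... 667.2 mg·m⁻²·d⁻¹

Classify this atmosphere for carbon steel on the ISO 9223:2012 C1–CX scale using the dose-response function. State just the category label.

carbon steel: f(T) = -0.054·(T−10) [T>10 °C] = -0.5724
  sulphur-dioxide contribution → 27.79 μm/a
  chloride contribution → 98.11 μm/a
  ⇒ r_corr(carbon steel) = 125.9 μm/a
Category bounds: 80…200 μm/a bracket r_corr ⇒ C5

C5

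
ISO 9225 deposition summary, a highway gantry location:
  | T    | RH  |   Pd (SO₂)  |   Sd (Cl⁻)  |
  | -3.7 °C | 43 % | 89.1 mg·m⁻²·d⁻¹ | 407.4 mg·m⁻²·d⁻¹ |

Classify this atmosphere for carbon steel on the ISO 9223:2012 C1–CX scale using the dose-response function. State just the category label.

carbon steel: T≤10 °C ⇒ hinge +0.150·(-3.7−10) = -2.0550
  Pd branch = 1.77·Pd^0.52·e^(0.02·RH+f) = 5.533 μm/a
  Cl⁻ term: 0.102·407.4^0.62·exp(0.033·43+0.04·-3.7) = 15.09
  sum: 5.533 + 15.09 → r_corr = 20.63 μm/a
Category bounds: 1.3…25 μm/a bracket r_corr ⇒ C2

C2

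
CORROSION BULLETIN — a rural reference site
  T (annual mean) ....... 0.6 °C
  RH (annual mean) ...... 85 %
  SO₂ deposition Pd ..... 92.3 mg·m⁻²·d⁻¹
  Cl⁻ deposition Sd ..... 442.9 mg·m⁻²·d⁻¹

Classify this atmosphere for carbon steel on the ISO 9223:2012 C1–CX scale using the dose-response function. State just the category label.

carbon steel: T≤10 °C ⇒ hinge +0.150·(0.6−10) = -1.4100
  sulphur-dioxide contribution → 24.88 μm/a
  chloride contribution → 75.5 μm/a
  ⇒ r_corr(carbon steel) = 100.4 μm/a
100 μm/a falls in (80, 200] for carbon steel → category C5

C5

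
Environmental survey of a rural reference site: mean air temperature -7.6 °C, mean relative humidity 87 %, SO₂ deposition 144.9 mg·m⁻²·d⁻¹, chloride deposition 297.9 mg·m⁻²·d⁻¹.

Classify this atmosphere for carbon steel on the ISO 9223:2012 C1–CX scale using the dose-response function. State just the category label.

carbon steel: T≤10 °C ⇒ hinge +0.150·(-7.6−10) = -2.6400
  Pd branch = 1.77·Pd^0.52·e^(0.02·RH+f) = 9.569 μm/a
  Sd branch = 0.102·Sd^0.62·e^(0.033·RH+0.04·T) = 45.43 μm/a
  sum: 9.569 + 45.43 → r_corr = 55 μm/a
Category bounds: 50…80 μm/a bracket r_corr ⇒ C4

C4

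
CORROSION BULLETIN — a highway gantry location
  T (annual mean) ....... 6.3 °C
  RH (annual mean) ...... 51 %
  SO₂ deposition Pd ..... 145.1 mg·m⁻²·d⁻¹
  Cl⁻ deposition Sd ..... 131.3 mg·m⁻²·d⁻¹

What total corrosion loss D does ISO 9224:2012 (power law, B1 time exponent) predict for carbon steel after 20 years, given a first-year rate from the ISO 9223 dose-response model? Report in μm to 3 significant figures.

D(20) = 249 μm

carbon steel: T≤10 °C ⇒ hinge +0.150·(6.3−10) = -0.5550
  SO₂ term: 1.77·145.1^0.52·exp(0.02·51-0.5550) = 37.5
  Sd branch = 0.102·Sd^0.62·e^(0.033·RH+0.04·T) = 14.53 μm/a
  sum: 37.5 + 14.53 → r_corr = 52.03 μm/a
Long-term exponent b (ISO 9224 Table 2, B1) = 0.523
  D(20) = 52.03 × 20^0.523 = 52.03 × 4.791 = 249.3 μm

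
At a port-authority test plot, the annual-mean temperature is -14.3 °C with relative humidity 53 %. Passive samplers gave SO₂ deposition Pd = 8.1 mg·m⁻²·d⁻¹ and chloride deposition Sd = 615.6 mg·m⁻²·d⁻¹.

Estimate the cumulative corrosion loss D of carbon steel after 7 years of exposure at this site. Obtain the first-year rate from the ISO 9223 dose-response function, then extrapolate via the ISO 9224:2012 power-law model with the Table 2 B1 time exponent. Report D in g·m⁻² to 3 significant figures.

D(7) = 394 g·m⁻²

carbon steel: T≤10 °C ⇒ hinge +0.150·(-14.3−10) = -3.6450
  Pd branch = 1.77·Pd^0.52·e^(0.02·RH+f) = 0.396 μm/a
  Sd branch = 0.102·Sd^0.62·e^(0.033·RH+0.04·T) = 17.75 μm/a
  sum: 0.396 + 17.75 → r_corr = 18.14 μm/a
Power-law: D(7) = r_corr · 7^0.523
  D(7) = 18.14 × 7^0.523 = 18.14 × 2.767 = 50.2 μm
  Mass loss = 50.2 μm × 7.85 g/cm³ = 394.1 g·m⁻²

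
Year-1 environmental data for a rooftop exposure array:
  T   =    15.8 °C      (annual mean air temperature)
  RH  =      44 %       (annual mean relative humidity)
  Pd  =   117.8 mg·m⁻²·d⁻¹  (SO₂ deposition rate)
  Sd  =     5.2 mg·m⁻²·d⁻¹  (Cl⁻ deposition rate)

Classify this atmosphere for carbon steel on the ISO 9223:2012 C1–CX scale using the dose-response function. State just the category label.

C3

carbon steel: temperature factor f = -0.054·(5.8) = -0.3132
  Pd branch = 1.77·Pd^0.52·e^(0.02·RH+f) = 37.25 μm/a
  Sd branch = 0.102·Sd^0.62·e^(0.033·RH+0.04·T) = 2.278 μm/a
  sum: 37.25 + 2.278 → r_corr = 39.53 μm/a
39.5 μm/a falls in (25, 50] for carbon steel → category C3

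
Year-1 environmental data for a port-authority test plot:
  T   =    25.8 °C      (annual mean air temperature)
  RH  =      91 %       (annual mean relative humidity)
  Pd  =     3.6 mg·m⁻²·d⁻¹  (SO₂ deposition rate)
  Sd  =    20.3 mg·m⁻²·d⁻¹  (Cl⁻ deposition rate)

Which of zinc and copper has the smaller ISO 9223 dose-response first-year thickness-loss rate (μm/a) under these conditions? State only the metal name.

zinc

zinc: temperature factor f = -0.071·(15.8) = -1.1218
  sulphur-dioxide contribution → 0.4854 μm/a
  chloride contribution → 1.807 μm/a
  total first-year rate 2.292 μm/a
copper: T>10 °C ⇒ hinge -0.080·(25.8−10) = -1.2640
  sulphur-dioxide contribution → 0.4484 μm/a
  chloride contribution → 2.165 μm/a
  ⇒ r_corr(copper) = 2.614 μm/a
Ordering by μm/a: copper (2.61) > zinc (2.29)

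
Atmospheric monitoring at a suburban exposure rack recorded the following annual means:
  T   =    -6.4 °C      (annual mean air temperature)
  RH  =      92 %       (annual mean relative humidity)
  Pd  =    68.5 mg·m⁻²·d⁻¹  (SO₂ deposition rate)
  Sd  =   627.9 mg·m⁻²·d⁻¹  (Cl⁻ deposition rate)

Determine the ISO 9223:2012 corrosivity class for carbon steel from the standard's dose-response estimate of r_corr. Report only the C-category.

carbon steel: f(T) = +0.150·(T−10) [T≤10 °C] = -2.4600
  Pd branch = 1.77·Pd^0.52·e^(0.02·RH+f) = 8.576 μm/a
  Cl⁻ term: 0.102·627.9^0.62·exp(0.033·92+0.04·-6.4) = 89.25
  r_corr = 8.576 + 89.25 = 97.83 μm/a
Category bounds: 80…200 μm/a bracket r_corr ⇒ C5

C5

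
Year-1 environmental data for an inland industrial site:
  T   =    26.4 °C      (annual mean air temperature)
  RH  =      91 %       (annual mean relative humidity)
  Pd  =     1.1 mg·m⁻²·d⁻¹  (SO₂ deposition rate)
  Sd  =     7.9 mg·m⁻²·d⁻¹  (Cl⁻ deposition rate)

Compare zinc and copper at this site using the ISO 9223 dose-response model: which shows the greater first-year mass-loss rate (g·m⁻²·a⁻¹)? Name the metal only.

copper

zinc: temperature factor f = -0.071·(16.4) = -1.1644
  sulphur-dioxide contribution → 0.2761 μm/a
  chloride contribution → 1.11 μm/a
  ⇒ r_corr(zinc) = 1.386 μm/a
  mass loss = 1.386 μm/a × 7.14 g/cm³ = 9.898 g·m⁻²·a⁻¹
copper: T>10 °C ⇒ hinge -0.080·(26.4−10) = -1.3120
  sulphur-dioxide contribution → 0.314 μm/a
  chloride contribution → 1.728 μm/a
  ⇒ r_corr(copper) = 2.042 μm/a
  mass loss = 2.042 μm/a × 8.96 g/cm³ = 18.3 g·m⁻²·a⁻¹
Ordering by g·m⁻²·a⁻¹: copper (18.3) > zinc (9.9)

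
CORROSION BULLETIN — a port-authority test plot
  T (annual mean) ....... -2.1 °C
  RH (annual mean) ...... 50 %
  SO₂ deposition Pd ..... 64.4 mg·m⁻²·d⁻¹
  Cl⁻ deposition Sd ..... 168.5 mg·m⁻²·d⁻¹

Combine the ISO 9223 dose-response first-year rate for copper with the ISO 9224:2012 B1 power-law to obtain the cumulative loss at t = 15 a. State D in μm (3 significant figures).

copper: T≤10 °C ⇒ hinge +0.126·(-2.1−10) = -1.5246
  sulphur-dioxide contribution → 0.06511 μm/a
  chloride contribution → 0.2233 μm/a
  total first-year rate 0.2884 μm/a
ISO 9224: D(t) = r_corr · t^b with b = 0.667 (copper, B1)
  D(15) = 0.2884 × 15^0.667 = 0.2884 × 6.088 = 1.756 μm

D(15) = 1.76 μm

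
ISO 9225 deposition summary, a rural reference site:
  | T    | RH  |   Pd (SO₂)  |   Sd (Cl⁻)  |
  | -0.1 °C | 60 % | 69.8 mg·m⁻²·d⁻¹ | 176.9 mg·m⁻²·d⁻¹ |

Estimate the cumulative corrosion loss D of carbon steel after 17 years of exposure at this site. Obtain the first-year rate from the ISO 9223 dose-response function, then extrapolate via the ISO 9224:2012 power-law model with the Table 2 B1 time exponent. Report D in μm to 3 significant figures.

D(17) = 132 μm

carbon steel: temperature factor f = +0.150·(-10.1) = -1.5150
  sulphur-dioxide contribution → 11.75 μm/a
  chloride contribution → 18.21 μm/a
  total first-year rate 29.96 μm/a
Long-term exponent b (ISO 9224 Table 2, B1) = 0.523
  D(17) = 29.96 × 17^0.523 = 29.96 × 4.401 = 131.8 μm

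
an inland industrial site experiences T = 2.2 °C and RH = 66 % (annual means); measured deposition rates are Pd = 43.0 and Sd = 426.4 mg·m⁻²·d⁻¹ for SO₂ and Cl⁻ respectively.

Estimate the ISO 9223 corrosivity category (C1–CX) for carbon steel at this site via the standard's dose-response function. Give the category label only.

C4

carbon steel: T≤10 °C ⇒ hinge +0.150·(2.2−10) = -1.1700
  SO₂ term: 1.77·43.0^0.52·exp(0.02·66-1.1700) = 14.54
  Sd branch = 0.102·Sd^0.62·e^(0.033·RH+0.04·T) = 42 μm/a
  r_corr = 14.54 + 42 = 56.53 μm/a
ISO 9223 Table 2 (carbon steel): 50 < 56.5 ≤ 80 μm/a ⇒ C4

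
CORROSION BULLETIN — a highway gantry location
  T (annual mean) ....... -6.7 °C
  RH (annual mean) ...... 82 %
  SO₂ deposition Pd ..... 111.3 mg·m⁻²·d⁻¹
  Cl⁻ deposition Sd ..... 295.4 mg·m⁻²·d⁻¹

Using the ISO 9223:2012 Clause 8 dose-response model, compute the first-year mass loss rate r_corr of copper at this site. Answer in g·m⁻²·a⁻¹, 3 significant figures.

copper: temperature factor f = +0.126·(-16.7) = -2.1042
  SO₂ term: 0.0053·111.3^0.26·exp(0.059·82-2.1042) = 0.2777
  Cl⁻ term: 0.01025·295.4^0.27·exp(0.036·82+0.049·-6.7) = 0.6564
  r_corr = 0.2777 + 0.6564 = 0.9342 μm/a
Convert to mass loss: 0.9342 μm/a × 8.96 g/cm³ = 8.37 g·m⁻²·a⁻¹

r_corr = 8.37 g·m⁻²·a⁻¹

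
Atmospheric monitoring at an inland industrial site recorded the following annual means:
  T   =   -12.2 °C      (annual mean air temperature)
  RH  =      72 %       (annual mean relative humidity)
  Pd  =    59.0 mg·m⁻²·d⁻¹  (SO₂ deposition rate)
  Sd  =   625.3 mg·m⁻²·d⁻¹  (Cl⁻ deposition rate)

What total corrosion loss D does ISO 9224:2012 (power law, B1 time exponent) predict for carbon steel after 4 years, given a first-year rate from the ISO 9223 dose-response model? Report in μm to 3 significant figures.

carbon steel: temperature factor f = +0.150·(-22.2) = -3.3300
  Pd branch = 1.77·Pd^0.52·e^(0.02·RH+f) = 2.228 μm/a
  Sd branch = 0.102·Sd^0.62·e^(0.033·RH+0.04·T) = 36.49 μm/a
  sum: 2.228 + 36.49 → r_corr = 38.71 μm/a
Power-law: D(4) = r_corr · 4^0.523
  D(4) = 38.71 × 4^0.523 = 38.71 × 2.065 = 79.94 μm

D(4) = 79.9 μm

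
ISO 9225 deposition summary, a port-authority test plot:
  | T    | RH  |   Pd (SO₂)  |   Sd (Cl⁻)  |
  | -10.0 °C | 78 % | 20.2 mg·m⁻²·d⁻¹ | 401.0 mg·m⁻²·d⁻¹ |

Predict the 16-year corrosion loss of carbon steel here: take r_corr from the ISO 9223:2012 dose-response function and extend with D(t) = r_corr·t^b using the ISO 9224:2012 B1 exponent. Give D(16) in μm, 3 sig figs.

carbon steel: f(T) = +0.150·(T−10) [T≤10 °C] = -3.0000
  SO₂ term: 1.77·20.2^0.52·exp(0.02·78-3.0000) = 2.002
  Cl⁻ term: 0.102·401.0^0.62·exp(0.033·78+0.04·-10.0) = 36.87
  r_corr = 2.002 + 36.87 = 38.87 μm/a
ISO 9224: D(t) = r_corr · t^b with b = 0.523 (carbon steel, B1)
  D(16) = 38.87 × 16^0.523 = 38.87 × 4.263 = 165.7 μm

D(16) = 166 μm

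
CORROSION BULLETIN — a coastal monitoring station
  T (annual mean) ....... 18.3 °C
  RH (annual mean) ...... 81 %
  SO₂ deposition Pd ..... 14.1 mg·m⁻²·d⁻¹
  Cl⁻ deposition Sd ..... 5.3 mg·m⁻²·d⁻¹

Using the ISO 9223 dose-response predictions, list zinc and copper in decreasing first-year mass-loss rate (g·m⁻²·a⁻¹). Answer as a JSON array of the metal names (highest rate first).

["copper", "zinc"]

zinc: f(T) = -0.071·(T−10) [T>10 °C] = -0.5893
  Pd branch = 0.0129·Pd^0.44·e^(0.046·RH+f) = 0.9517 μm/a
  Cl⁻ term: 0.0175·5.3^0.57·exp(0.008·81+0.085·18.3) = 0.4101
  sum: 0.9517 + 0.4101 → r_corr = 1.362 μm/a
  mass loss = 1.362 μm/a × 7.14 g/cm³ = 9.723 g·m⁻²·a⁻¹
copper: f(T) = -0.080·(T−10) [T>10 °C] = -0.6640
  Pd branch = 0.0053·Pd^0.26·e^(0.059·RH+f) = 0.6459 μm/a
  Cl⁻ term: 0.01025·5.3^0.27·exp(0.036·81+0.049·18.3) = 0.728
  sum: 0.6459 + 0.728 → r_corr = 1.374 μm/a
  mass loss = 1.374 μm/a × 8.96 g/cm³ = 12.31 g·m⁻²·a⁻¹
Ordering by g·m⁻²·a⁻¹: copper (12.3) > zinc (9.72)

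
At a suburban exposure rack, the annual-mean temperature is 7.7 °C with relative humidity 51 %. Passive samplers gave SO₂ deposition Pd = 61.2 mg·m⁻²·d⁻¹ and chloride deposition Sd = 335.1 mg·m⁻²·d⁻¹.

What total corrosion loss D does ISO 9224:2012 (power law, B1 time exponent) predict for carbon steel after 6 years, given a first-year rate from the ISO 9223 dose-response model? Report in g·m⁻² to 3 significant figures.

D(6) = 1.14e+03 g·m⁻²

carbon steel: T≤10 °C ⇒ hinge +0.150·(7.7−10) = -0.3450
  sulphur-dioxide contribution → 29.53 μm/a
  chloride contribution → 27.47 μm/a
  ⇒ r_corr(carbon steel) = 57 μm/a
Power-law: D(6) = r_corr · 6^0.523
  D(6) = 57 × 6^0.523 = 57 × 2.553 = 145.5 μm
  Mass loss = 145.5 μm × 7.85 g/cm³ = 1142 g·m⁻²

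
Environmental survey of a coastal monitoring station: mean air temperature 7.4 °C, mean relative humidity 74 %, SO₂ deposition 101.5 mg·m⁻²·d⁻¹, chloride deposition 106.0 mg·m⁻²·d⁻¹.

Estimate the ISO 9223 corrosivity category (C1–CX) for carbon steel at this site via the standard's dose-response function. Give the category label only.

carbon steel: T≤10 °C ⇒ hinge +0.150·(7.4−10) = -0.3900
  sulphur-dioxide contribution → 58.17 μm/a
  chloride contribution → 28.4 μm/a
  total first-year rate 86.58 μm/a
Category bounds: 80…200 μm/a bracket r_corr ⇒ C5

C5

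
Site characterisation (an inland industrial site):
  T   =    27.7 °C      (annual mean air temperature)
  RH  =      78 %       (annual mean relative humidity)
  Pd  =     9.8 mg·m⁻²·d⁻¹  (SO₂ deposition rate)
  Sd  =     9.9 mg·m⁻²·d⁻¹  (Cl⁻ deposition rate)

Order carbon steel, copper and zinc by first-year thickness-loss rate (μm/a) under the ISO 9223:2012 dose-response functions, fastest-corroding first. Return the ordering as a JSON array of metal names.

["carbon steel", "zinc", "copper"]

carbon steel: temperature factor f = -0.054·(17.7) = -0.9558
  sulphur-dioxide contribution → 10.61 μm/a
  chloride contribution → 16.79 μm/a
  ⇒ r_corr(carbon steel) = 27.4 μm/a
copper: temperature factor f = -0.080·(17.7) = -1.4160
  sulphur-dioxide contribution → 0.2321 μm/a
  chloride contribution → 1.226 μm/a
  total first-year rate 1.458 μm/a
zinc: temperature factor f = -0.071·(17.7) = -1.2567
  sulphur-dioxide contribution → 0.3624 μm/a
  chloride contribution → 1.271 μm/a
  total first-year rate 1.633 μm/a
Ordering by μm/a: carbon steel (27.4) > zinc (1.63) > copper (1.46)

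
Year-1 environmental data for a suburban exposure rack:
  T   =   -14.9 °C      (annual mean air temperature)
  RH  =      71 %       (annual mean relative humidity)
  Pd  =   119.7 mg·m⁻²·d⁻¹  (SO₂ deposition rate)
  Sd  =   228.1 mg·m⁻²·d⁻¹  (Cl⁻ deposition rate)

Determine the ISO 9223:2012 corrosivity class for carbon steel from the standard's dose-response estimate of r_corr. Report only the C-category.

carbon steel: T≤10 °C ⇒ hinge +0.150·(-14.9−10) = -3.7350
  SO₂ term: 1.77·119.7^0.52·exp(0.02·71-3.7350) = 2.105
  Cl⁻ term: 0.102·228.1^0.62·exp(0.033·71+0.04·-14.9) = 16.96
  sum: 2.105 + 16.96 → r_corr = 19.06 μm/a
ISO 9223 Table 2 (carbon steel): 1.3 < 19.1 ≤ 25 μm/a ⇒ C2

C2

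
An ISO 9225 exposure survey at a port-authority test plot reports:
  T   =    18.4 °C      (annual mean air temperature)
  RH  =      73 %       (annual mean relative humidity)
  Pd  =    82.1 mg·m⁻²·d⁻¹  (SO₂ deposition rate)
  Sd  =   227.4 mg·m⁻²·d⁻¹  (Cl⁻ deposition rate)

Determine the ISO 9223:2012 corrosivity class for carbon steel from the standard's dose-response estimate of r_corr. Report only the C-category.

C5

carbon steel: f(T) = -0.054·(T−10) [T>10 °C] = -0.4536
  Pd branch = 1.77·Pd^0.52·e^(0.02·RH+f) = 47.92 μm/a
  Cl⁻ term: 0.102·227.4^0.62·exp(0.033·73+0.04·18.4) = 68.5
  r_corr = 47.92 + 68.5 = 116.4 μm/a
Category bounds: 80…200 μm/a bracket r_corr ⇒ C5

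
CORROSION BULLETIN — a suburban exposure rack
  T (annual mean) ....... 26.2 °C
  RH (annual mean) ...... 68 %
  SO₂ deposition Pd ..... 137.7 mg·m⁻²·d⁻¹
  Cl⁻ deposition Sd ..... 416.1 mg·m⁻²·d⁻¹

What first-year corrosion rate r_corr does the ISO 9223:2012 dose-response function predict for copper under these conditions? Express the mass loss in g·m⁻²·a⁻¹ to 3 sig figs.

copper: temperature factor f = -0.080·(16.2) = -1.2960
  sulphur-dioxide contribution → 0.2884 μm/a
  chloride contribution → 2.181 μm/a
  total first-year rate 2.469 μm/a
Convert to mass loss: 2.469 μm/a × 8.96 g/cm³ = 22.12 g·m⁻²·a⁻¹

r_corr = 22.1 g·m⁻²·a⁻¹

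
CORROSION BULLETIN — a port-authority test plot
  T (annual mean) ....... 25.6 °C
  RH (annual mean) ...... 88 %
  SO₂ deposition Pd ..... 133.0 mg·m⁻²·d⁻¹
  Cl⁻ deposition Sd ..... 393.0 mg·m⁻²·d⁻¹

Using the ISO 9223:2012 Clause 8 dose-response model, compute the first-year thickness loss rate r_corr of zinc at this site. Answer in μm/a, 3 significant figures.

r_corr = 11.5 μm/a

zinc: T>10 °C ⇒ hinge -0.071·(25.6−10) = -1.1076
  SO₂ term: 0.0129·133.0^0.44·exp(0.046·88-1.1076) = 2.099
  Cl⁻ term: 0.0175·393.0^0.57·exp(0.008·88+0.085·25.6) = 9.389
  sum: 2.099 + 9.389 → r_corr = 11.49 μm/a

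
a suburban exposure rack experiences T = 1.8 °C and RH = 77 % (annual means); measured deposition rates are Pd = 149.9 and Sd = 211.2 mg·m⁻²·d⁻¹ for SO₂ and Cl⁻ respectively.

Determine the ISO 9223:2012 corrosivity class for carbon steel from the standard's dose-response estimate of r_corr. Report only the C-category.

carbon steel: temperature factor f = +0.150·(-8.2) = -1.2300
  Pd branch = 1.77·Pd^0.52·e^(0.02·RH+f) = 32.66 μm/a
  Sd branch = 0.102·Sd^0.62·e^(0.033·RH+0.04·T) = 38.43 μm/a
  r_corr = 32.66 + 38.43 = 71.09 μm/a
Category bounds: 50…80 μm/a bracket r_corr ⇒ C4

C4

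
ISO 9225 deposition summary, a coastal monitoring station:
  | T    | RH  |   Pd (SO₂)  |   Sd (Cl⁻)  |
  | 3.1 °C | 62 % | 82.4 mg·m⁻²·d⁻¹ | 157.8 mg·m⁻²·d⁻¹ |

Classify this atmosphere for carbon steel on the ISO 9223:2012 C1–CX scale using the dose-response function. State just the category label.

C3

carbon steel: T≤10 °C ⇒ hinge +0.150·(3.1−10) = -1.0350
  Pd branch = 1.77·Pd^0.52·e^(0.02·RH+f) = 21.54 μm/a
  Cl⁻ term: 0.102·157.8^0.62·exp(0.033·62+0.04·3.1) = 20.6
  r_corr = 21.54 + 20.6 = 42.14 μm/a
42.1 μm/a falls in (25, 50] for carbon steel → category C3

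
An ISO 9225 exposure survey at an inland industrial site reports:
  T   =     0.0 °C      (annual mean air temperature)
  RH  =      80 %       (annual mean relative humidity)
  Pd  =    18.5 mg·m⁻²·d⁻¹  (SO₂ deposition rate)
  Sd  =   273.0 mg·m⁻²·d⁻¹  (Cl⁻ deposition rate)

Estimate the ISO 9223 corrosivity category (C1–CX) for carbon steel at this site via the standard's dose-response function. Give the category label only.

carbon steel: f(T) = +0.150·(T−10) [T≤10 °C] = -1.5000
  SO₂ term: 1.77·18.5^0.52·exp(0.02·80-1.5000) = 8.919
  Sd branch = 0.102·Sd^0.62·e^(0.033·RH+0.04·T) = 46.3 μm/a
  sum: 8.919 + 46.3 → r_corr = 55.22 μm/a
Category bounds: 50…80 μm/a bracket r_corr ⇒ C4

C4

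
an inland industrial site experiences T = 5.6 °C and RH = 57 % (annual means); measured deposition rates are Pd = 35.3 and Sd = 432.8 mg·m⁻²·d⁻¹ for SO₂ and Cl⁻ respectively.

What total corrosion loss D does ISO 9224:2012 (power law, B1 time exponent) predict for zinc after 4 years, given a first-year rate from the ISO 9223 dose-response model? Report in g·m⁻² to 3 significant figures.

D(4) = 47.0 g·m⁻²

zinc: f(T) = +0.038·(T−10) [T≤10 °C] = -0.1672
  Pd branch = 0.0129·Pd^0.44·e^(0.046·RH+f) = 0.7206 μm/a
  Sd branch = 0.0175·Sd^0.57·e^(0.008·RH+0.085·T) = 1.414 μm/a
  r_corr = 0.7206 + 1.414 = 2.135 μm/a
ISO 9224: D(t) = r_corr · t^b with b = 0.813 (zinc, B1)
  D(4) = 2.135 × 4^0.813 = 2.135 × 3.087 = 6.589 μm
  Mass loss = 6.589 μm × 7.14 g/cm³ = 47.05 g·m⁻²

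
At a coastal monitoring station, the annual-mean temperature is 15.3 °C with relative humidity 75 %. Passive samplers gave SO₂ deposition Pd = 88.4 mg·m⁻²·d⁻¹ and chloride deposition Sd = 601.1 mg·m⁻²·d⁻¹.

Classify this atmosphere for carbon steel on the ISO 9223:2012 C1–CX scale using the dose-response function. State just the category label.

carbon steel: T>10 °C ⇒ hinge -0.054·(15.3−10) = -0.2862
  Pd branch = 1.77·Pd^0.52·e^(0.02·RH+f) = 61.27 μm/a
  Sd branch = 0.102·Sd^0.62·e^(0.033·RH+0.04·T) = 118.1 μm/a
  r_corr = 61.27 + 118.1 = 179.4 μm/a
Category bounds: 80…200 μm/a bracket r_corr ⇒ C5

C5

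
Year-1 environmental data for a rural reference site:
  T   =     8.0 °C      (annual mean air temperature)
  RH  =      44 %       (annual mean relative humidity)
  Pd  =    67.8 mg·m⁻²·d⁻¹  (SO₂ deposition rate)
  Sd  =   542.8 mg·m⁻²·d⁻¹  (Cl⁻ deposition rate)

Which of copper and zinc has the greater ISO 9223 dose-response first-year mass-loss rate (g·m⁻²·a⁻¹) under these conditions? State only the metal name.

zinc

copper: T≤10 °C ⇒ hinge +0.126·(8.0−10) = -0.2520
  sulphur-dioxide contribution → 0.1653 μm/a
  chloride contribution → 0.4048 μm/a
  ⇒ r_corr(copper) = 0.5701 μm/a
  mass loss = 0.5701 μm/a × 8.96 g/cm³ = 5.108 g·m⁻²·a⁻¹
zinc: temperature factor f = +0.038·(-2.0) = -0.0760
  sulphur-dioxide contribution → 0.5785 μm/a
  chloride contribution → 1.778 μm/a
  ⇒ r_corr(zinc) = 2.357 μm/a
  mass loss = 2.357 μm/a × 7.14 g/cm³ = 16.83 g·m⁻²·a⁻¹
Ordering by g·m⁻²·a⁻¹: zinc (16.8) > copper (5.11)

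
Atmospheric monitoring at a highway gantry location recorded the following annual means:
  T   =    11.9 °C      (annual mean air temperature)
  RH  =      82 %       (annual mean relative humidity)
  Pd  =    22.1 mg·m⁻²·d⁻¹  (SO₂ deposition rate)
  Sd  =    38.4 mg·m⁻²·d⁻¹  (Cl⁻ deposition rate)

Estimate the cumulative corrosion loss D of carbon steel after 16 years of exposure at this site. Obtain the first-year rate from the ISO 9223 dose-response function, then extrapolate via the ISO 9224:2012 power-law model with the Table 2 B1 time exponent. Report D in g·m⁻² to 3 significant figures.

D(16) = 2.17e+03 g·m⁻²

carbon steel: temperature factor f = -0.054·(1.9) = -0.1026
  SO₂ term: 1.77·22.1^0.52·exp(0.02·82-0.1026) = 41.19
  Sd branch = 0.102·Sd^0.62·e^(0.033·RH+0.04·T) = 23.59 μm/a
  r_corr = 41.19 + 23.59 = 64.78 μm/a
Power-law: D(16) = r_corr · 16^0.523
  D(16) = 64.78 × 16^0.523 = 64.78 × 4.263 = 276.2 μm
  Mass loss = 276.2 μm × 7.85 g/cm³ = 2168 g·m⁻²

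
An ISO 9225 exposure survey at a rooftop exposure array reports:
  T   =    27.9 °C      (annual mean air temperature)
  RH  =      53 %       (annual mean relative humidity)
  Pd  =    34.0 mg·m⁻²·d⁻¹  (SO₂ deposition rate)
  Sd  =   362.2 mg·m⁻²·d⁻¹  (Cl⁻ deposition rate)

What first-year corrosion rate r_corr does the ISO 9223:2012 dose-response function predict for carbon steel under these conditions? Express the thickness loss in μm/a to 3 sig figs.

carbon steel: T>10 °C ⇒ hinge -0.054·(27.9−10) = -0.9666
  SO₂ term: 1.77·34.0^0.52·exp(0.02·53-0.9666) = 12.16
  Sd branch = 0.102·Sd^0.62·e^(0.033·RH+0.04·T) = 69.09 μm/a
  sum: 12.16 + 69.09 → r_corr = 81.25 μm/a

r_corr = 81.2 μm/a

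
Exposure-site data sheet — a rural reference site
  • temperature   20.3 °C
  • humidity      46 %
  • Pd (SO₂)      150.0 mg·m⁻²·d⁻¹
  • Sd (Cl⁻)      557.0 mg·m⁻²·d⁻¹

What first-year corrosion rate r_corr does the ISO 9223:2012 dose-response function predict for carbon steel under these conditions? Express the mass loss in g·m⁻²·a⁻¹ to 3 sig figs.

r_corr = 685 g·m⁻²·a⁻¹

carbon steel: temperature factor f = -0.054·(10.3) = -0.5562
  Pd branch = 1.77·Pd^0.52·e^(0.02·RH+f) = 34.48 μm/a
  Sd branch = 0.102·Sd^0.62·e^(0.033·RH+0.04·T) = 52.84 μm/a
  r_corr = 34.48 + 52.84 = 87.31 μm/a
Convert to mass loss: 87.31 μm/a × 7.85 g/cm³ = 685.4 g·m⁻²·a⁻¹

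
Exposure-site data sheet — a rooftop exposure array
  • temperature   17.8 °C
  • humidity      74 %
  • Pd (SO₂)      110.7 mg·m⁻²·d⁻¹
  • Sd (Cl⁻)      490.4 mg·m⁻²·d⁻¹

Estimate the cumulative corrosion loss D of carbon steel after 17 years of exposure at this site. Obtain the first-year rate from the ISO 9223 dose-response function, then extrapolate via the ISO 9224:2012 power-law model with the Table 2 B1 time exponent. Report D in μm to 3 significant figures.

carbon steel: temperature factor f = -0.054·(7.8) = -0.4212
  SO₂ term: 1.77·110.7^0.52·exp(0.02·74-0.4212) = 58.99
  Cl⁻ term: 0.102·490.4^0.62·exp(0.033·74+0.04·17.8) = 111.3
  r_corr = 58.99 + 111.3 = 170.3 μm/a
ISO 9224: D(t) = r_corr · t^b with b = 0.523 (carbon steel, B1)
  D(17) = 170.3 × 17^0.523 = 170.3 × 4.401 = 749.4 μm

D(17) = 749 μm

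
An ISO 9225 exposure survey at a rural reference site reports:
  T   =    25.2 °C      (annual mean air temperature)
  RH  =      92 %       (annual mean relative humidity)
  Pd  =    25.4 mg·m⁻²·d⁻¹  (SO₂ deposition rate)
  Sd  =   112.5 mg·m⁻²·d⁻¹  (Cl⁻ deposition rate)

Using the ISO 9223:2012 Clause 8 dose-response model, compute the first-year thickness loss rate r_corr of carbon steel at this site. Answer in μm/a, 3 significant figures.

r_corr = 135 μm/a

carbon steel: T>10 °C ⇒ hinge -0.054·(25.2−10) = -0.8208
  SO₂ term: 1.77·25.4^0.52·exp(0.02·92-0.8208) = 26.37
  Sd branch = 0.102·Sd^0.62·e^(0.033·RH+0.04·T) = 108.8 μm/a
  sum: 26.37 + 108.8 → r_corr = 135.2 μm/a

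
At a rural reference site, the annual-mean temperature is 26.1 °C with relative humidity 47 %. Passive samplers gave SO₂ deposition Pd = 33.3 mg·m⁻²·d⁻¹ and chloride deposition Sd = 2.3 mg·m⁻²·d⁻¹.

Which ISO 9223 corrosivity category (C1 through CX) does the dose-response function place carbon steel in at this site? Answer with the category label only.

C2

carbon steel: f(T) = -0.054·(T−10) [T>10 °C] = -0.8694
  SO₂ term: 1.77·33.3^0.52·exp(0.02·47-0.8694) = 11.76
  Cl⁻ term: 0.102·2.3^0.62·exp(0.033·47+0.04·26.1) = 2.29
  r_corr = 11.76 + 2.29 = 14.05 μm/a
ISO 9223 Table 2 (carbon steel): 1.3 < 14 ≤ 25 μm/a ⇒ C2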